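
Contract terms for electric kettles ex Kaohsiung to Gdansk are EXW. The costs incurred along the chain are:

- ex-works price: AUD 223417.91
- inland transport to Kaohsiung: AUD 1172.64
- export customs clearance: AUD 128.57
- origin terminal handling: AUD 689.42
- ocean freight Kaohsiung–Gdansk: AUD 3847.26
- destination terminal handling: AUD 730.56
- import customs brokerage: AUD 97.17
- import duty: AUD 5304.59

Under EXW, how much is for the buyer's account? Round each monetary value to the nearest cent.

Buyer's account: AUD 11970.21

EXW: the seller makes goods available at their premises; the buyer bears all onward costs.
Seller's account: goods 223417.91 = 223417.91
Buyer's account: inland to port 1172.64 + export clearance 128.57 + origin terminal 689.42 + freight 3847.26 + destination terminal 730.56 + brokerage 97.17 + duty 5304.59 = 11970.21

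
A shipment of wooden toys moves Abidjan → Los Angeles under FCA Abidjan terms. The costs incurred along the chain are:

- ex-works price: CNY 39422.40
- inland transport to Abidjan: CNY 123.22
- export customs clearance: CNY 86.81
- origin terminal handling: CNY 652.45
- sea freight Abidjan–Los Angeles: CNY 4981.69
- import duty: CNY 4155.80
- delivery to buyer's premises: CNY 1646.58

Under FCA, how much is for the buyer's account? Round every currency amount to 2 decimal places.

FCA: the seller delivers export-cleared goods to the carrier; the buyer bears costs from that point.
Seller's account: goods 39422.40 + inland to port 123.22 + export clearance 86.81 = 39632.43
Buyer's account: origin terminal 652.45 + freight 4981.69 + duty 4155.80 + delivery 1646.58 = 11436.52

Buyer's account: CNY 11436.52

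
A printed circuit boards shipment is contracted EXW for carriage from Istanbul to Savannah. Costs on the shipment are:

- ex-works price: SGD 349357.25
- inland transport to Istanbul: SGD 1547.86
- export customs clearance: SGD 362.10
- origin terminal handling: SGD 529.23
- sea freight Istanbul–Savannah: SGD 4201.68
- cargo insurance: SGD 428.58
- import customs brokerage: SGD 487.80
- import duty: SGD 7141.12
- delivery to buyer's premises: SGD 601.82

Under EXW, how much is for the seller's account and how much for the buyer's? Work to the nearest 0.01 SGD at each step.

EXW: the seller makes goods available at their premises; the buyer bears all onward costs.
Seller's account: goods 349357.25 = 349357.25
Buyer's account: inland to port 1547.86 + export clearance 362.10 + origin terminal 529.23 + freight 4201.68 + insurance 428.58 + brokerage 487.80 + duty 7141.12 + delivery 601.82 = 15300.19

Seller: SGD 349357.25; buyer: SGD 15300.19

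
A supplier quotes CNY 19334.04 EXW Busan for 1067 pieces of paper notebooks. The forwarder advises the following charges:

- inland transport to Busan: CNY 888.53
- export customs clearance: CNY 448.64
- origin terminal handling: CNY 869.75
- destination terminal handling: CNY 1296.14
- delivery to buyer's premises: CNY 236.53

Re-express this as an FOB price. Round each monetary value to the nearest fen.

FOB price: CNY 21540.96

Not relevant to the conversion: destination terminal, delivery — on the buyer under both terms; not part of either seller's price.
From EXW to FOB, the seller additionally bears: inland to port, export clearance, origin terminal.
FOB price = 19334.04 + 888.53 + 448.64 + 869.75 = 21540.96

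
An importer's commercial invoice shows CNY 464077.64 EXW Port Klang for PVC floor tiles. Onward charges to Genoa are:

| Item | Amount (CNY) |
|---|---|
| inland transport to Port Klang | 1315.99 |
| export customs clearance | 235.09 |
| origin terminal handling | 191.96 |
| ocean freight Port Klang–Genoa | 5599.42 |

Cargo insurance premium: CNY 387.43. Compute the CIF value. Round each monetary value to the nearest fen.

CIF = EXW price + pre-shipment costs + freight + insurance
CIF = 464077.64 + 1315.99 + 235.09 + 191.96 + 5599.42 + 387.43 = 471807.53

CIF value: CNY 471807.53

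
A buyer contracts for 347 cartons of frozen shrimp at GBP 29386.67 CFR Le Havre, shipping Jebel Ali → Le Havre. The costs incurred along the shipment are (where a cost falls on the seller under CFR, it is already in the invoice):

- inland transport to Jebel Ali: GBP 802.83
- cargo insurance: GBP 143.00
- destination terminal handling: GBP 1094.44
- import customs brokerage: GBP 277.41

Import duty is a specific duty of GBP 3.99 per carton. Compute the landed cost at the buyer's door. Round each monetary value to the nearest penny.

CFR: the seller pays costs through ocean freight to the destination port, but not insurance.
Already in the invoice (seller's account under CFR): inland to port — exclude.
CIF value = CFR price + insurance = 29386.67 + 143.00 = 29529.67
Import duty = 347 × 3.99 = 1384.53
Buyer bears: insurance 143.00 + destination terminal 1094.44 + brokerage 277.41 + duty 1384.53 = 2899.38
Landed cost = invoice 29386.67 + 2899.38 = 32286.05

Total landed cost: GBP 32286.05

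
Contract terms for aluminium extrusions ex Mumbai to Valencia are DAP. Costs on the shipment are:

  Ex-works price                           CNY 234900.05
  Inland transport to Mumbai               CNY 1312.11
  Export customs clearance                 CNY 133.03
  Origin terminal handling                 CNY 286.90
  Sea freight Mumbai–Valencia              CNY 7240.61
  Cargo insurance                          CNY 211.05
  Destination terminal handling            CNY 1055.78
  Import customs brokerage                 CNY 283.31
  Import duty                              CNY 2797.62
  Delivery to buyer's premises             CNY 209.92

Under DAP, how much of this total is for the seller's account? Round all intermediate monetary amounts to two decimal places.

Seller's account: CNY 245349.45

DAP: the seller bears all costs to the named destination except import duty and clearance.
Seller's account: goods 234900.05 + inland to port 1312.11 + export clearance 133.03 + origin terminal 286.90 + freight 7240.61 + insurance 211.05 + destination terminal 1055.78 + delivery 209.92 = 245349.45
Buyer's account: brokerage 283.31 + duty 2797.62 = 3080.93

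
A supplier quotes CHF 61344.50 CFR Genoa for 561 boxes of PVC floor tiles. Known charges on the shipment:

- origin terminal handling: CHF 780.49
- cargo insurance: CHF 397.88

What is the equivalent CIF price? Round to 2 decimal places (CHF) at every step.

Not relevant to the conversion: origin terminal — on the seller under both CFR and CIF; already in the CFR price and stays in the CIF price.
From CFR to CIF, the seller additionally bears: insurance.
CIF price = 61344.50 + 397.88 = 61742.38

CIF price: CHF 61742.38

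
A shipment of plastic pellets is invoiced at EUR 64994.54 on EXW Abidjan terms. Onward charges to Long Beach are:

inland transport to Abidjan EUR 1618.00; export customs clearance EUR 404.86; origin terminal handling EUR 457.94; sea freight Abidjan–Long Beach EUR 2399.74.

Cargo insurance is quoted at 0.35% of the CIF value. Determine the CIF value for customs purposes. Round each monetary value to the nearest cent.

Let C be the CIF value. C = EXW price + pre-shipment costs + freight + 0.35% × C
C − 0.35% × C = 64994.54 + 1618.00 + 404.86 + 457.94 + 2399.74
0.9965 × C = 69875.08
C = 69875.08 / 0.9965 = 70120.50
Insurance premium = 0.35% × 70120.50 = 245.42

CIF value: EUR 70120.50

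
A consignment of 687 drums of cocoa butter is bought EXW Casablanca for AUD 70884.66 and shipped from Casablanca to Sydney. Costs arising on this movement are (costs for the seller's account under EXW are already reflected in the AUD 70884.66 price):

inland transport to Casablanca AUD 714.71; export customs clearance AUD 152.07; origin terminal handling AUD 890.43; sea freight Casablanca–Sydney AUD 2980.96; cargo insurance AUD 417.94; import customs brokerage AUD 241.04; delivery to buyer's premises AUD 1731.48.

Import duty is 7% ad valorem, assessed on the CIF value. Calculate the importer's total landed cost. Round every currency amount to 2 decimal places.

EXW: the seller makes goods available at their premises; the buyer bears all onward costs.
CIF value = EXW price + inland to port + export clearance + origin terminal + freight + insurance = 70884.66 + 714.71 + 152.07 + 890.43 + 2980.96 + 417.94 = 76040.77
Import duty = 76040.77 × 7% = 5322.85
Buyer bears: inland to port 714.71 + export clearance 152.07 + origin terminal 890.43 + freight 2980.96 + insurance 417.94 + brokerage 241.04 + delivery 1731.48 + duty 5322.85 = 12451.48
Landed cost = invoice 70884.66 + 12451.48 = 83336.14

Total landed cost: AUD 83336.14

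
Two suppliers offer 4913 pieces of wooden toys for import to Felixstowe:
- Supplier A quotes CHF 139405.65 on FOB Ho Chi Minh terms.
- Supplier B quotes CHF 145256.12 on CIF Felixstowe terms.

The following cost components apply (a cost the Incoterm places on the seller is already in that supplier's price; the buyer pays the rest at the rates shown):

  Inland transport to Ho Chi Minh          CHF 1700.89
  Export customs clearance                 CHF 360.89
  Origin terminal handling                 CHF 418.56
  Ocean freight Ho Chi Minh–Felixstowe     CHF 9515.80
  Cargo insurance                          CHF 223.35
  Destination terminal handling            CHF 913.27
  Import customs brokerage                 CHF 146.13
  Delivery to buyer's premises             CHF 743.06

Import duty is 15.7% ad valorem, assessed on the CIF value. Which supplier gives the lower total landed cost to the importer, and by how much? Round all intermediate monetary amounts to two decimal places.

Supplier A (FOB):
CIF value = FOB price + freight + insurance = 139405.65 + 9515.80 + 223.35 = 149144.80
Import duty = 149144.80 × 15.7% = 23415.73
Buyer bears (A): 9515.80 + 223.35 + 913.27 + 146.13 + 743.06 = 11541.61
Landed cost (A) = invoice 139405.65 + 11541.61 + duty 23415.73 = 174362.99
Supplier B (CIF):
The CIF price already equals the CIF value: 145256.12
Import duty = 145256.12 × 15.7% = 22805.21
Buyer bears (B): 913.27 + 146.13 + 743.06 = 1802.46
Landed cost (B) = invoice 145256.12 + 1802.46 + duty 22805.21 = 169863.79
Difference = |174362.99 − 169863.79| = 4499.20

Supplier B is cheaper by CHF 4499.20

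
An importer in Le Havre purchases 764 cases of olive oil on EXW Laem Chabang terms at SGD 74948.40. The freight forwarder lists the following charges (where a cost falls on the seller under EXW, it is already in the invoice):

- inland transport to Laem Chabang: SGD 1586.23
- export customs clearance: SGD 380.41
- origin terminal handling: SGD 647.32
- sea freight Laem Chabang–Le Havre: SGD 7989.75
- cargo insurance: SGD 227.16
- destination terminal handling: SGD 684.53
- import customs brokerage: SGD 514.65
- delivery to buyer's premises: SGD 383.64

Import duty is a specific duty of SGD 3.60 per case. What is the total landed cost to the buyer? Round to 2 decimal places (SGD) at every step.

Total landed cost: SGD 90112.49

EXW: the seller makes goods available at their premises; the buyer bears all onward costs.
CIF value = EXW price + inland to port + export clearance + origin terminal + freight + insurance = 74948.40 + 1586.23 + 380.41 + 647.32 + 7989.75 + 227.16 = 85779.27
Import duty = 764 × 3.60 = 2750.40
Buyer bears: inland to port 1586.23 + export clearance 380.41 + origin terminal 647.32 + freight 7989.75 + insurance 227.16 + destination terminal 684.53 + brokerage 514.65 + delivery 383.64 + duty 2750.40 = 15164.09
Landed cost = invoice 74948.40 + 15164.09 = 90112.49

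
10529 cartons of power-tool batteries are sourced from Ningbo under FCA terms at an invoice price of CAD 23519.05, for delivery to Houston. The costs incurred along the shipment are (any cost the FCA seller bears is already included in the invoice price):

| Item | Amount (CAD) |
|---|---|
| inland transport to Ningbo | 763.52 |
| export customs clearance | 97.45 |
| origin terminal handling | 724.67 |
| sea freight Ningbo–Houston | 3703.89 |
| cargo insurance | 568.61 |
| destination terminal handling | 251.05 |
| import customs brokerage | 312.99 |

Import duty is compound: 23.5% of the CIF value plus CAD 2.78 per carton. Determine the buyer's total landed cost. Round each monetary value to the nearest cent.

Total landed cost: CAD 65052.19

FCA: the seller delivers export-cleared goods to the carrier; the buyer bears costs from that point.
Already in the invoice (seller's account under FCA): inland to port, export clearance — exclude.
CIF value = FCA price + origin terminal + freight + insurance = 23519.05 + 724.67 + 3703.89 + 568.61 = 28516.22
Ad valorem component: 28516.22 × 23.5% = 6701.31
Specific component: 10529 × 2.78 = 29270.62
Import duty = 6701.31 + 29270.62 = 35971.93
Buyer bears: origin terminal 724.67 + freight 3703.89 + insurance 568.61 + destination terminal 251.05 + brokerage 312.99 + duty 35971.93 = 41533.14
Landed cost = invoice 23519.05 + 41533.14 = 65052.19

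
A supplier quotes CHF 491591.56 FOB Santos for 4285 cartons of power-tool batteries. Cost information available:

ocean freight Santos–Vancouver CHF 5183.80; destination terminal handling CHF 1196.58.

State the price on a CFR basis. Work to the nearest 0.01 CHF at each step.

Not relevant to the conversion: destination terminal — on the buyer under both terms; not part of either seller's price.
From FOB to CFR, the seller additionally bears: freight.
CFR price = 491591.56 + 5183.80 = 496775.36

CFR price: CHF 496775.36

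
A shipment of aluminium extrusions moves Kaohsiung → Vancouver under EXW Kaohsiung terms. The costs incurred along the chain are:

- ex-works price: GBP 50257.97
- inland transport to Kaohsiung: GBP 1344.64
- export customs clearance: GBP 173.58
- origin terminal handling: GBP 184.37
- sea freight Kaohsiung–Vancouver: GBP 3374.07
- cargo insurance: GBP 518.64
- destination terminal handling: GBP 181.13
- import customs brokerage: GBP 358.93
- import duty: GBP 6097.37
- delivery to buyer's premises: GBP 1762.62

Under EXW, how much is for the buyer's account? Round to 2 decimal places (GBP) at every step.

Buyer's account: GBP 13995.35

EXW: the seller makes goods available at their premises; the buyer bears all onward costs.
Seller's account: goods 50257.97 = 50257.97
Buyer's account: inland to port 1344.64 + export clearance 173.58 + origin terminal 184.37 + freight 3374.07 + insurance 518.64 + destination terminal 181.13 + brokerage 358.93 + duty 6097.37 + delivery 1762.62 = 13995.35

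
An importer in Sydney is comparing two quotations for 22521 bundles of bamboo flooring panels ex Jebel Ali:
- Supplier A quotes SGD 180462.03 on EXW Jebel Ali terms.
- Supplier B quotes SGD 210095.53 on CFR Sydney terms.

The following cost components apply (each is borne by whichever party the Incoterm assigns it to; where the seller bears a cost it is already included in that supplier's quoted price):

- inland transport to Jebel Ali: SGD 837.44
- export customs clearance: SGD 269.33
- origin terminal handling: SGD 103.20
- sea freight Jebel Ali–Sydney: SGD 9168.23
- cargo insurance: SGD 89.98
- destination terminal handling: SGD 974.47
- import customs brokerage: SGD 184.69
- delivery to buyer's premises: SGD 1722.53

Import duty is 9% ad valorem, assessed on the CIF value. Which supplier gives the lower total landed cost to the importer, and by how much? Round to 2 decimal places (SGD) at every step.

Supplier A (EXW):
CIF value = EXW price + inland to port + export clearance + origin terminal + freight + insurance = 180462.03 + 837.44 + 269.33 + 103.20 + 9168.23 + 89.98 = 190930.21
Import duty = 190930.21 × 9% = 17183.72
Buyer bears (A): 837.44 + 269.33 + 103.20 + 9168.23 + 89.98 + 974.47 + 184.69 + 1722.53 = 13349.87
Landed cost (A) = invoice 180462.03 + 13349.87 + duty 17183.72 = 210995.62
Supplier B (CFR):
CIF value = CFR price + insurance = 210095.53 + 89.98 = 210185.51
Import duty = 210185.51 × 9% = 18916.70
Buyer bears (B): 89.98 + 974.47 + 184.69 + 1722.53 = 2971.67
Landed cost (B) = invoice 210095.53 + 2971.67 + duty 18916.70 = 231983.90
Difference = |210995.62 − 231983.90| = 20988.28

Supplier A is cheaper by SGD 20988.28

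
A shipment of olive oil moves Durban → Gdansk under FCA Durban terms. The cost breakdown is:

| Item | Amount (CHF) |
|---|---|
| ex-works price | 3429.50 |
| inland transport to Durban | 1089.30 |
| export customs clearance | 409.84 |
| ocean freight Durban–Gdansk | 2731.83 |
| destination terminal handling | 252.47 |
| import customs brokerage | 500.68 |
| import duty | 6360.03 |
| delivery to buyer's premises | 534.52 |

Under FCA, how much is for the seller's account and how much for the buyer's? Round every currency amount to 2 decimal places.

Seller: CHF 4928.64; buyer: CHF 10379.53

FCA: the seller delivers export-cleared goods to the carrier; the buyer bears costs from that point.
Seller's account: goods 3429.50 + inland to port 1089.30 + export clearance 409.84 = 4928.64
Buyer's account: freight 2731.83 + destination terminal 252.47 + brokerage 500.68 + duty 6360.03 + delivery 534.52 = 10379.53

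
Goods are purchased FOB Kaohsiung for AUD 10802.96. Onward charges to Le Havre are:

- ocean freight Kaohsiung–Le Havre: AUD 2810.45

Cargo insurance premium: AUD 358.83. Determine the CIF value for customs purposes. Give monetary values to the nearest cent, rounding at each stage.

CIF value: AUD 13972.24

CIF = FOB price + freight + insurance
CIF = 10802.96 + 2810.45 + 358.83 = 13972.24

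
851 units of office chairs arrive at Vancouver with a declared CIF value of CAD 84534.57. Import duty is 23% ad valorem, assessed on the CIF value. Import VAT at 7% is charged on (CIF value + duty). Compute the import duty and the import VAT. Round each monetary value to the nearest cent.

Import duty: CAD 19442.95; import VAT: CAD 7278.43

Import duty = 84534.57 × 23% = 19442.95
VAT base = CIF + duty = 84534.57 + 19442.95 = 103977.52
Import VAT = 103977.52 × 7% = 7278.43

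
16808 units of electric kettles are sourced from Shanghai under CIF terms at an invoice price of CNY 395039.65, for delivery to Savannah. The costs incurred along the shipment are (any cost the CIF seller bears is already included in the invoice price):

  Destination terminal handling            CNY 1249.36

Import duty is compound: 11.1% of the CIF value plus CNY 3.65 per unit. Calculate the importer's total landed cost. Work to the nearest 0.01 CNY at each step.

Total landed cost: CNY 501487.61

CIF: the seller pays costs through ocean freight and marine insurance to the destination port.
The CIF price already equals the CIF value: 395039.65
Ad valorem component: 395039.65 × 11.1% = 43849.40
Specific component: 16808 × 3.65 = 61349.20
Import duty = 43849.40 + 61349.20 = 105198.60
Buyer bears: destination terminal 1249.36 + duty 105198.60 = 106447.96
Landed cost = invoice 395039.65 + 106447.96 = 501487.61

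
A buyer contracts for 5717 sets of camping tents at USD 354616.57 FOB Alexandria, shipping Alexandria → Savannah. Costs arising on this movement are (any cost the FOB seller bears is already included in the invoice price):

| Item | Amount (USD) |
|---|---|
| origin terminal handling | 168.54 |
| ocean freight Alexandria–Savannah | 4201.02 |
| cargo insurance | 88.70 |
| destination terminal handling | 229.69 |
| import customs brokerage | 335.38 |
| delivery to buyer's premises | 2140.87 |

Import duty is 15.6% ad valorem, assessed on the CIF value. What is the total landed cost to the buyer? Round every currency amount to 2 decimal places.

Total landed cost: USD 417601.61

FOB: the seller bears costs until goods are on board at the origin port; the buyer bears freight, insurance and all costs thereafter.
Already in the invoice (seller's account under FOB): origin terminal — exclude.
CIF value = FOB price + freight + insurance = 354616.57 + 4201.02 + 88.70 = 358906.29
Import duty = 358906.29 × 15.6% = 55989.38
Buyer bears: freight 4201.02 + insurance 88.70 + destination terminal 229.69 + brokerage 335.38 + delivery 2140.87 + duty 55989.38 = 62985.04
Landed cost = invoice 354616.57 + 62985.04 = 417601.61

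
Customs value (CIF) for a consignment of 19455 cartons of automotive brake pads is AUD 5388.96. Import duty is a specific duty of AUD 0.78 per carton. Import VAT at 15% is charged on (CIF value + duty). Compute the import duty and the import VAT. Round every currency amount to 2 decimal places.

Import duty = 19455 × 0.78 = 15174.90
VAT base = CIF + duty = 5388.96 + 15174.90 = 20563.86
Import VAT = 20563.86 × 15% = 3084.58

Import duty: AUD 15174.90; import VAT: AUD 3084.58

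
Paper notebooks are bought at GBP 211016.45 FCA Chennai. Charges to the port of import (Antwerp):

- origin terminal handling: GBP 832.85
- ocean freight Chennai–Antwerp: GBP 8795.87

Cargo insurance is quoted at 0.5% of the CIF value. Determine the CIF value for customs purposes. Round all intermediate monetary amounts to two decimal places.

CIF value: GBP 221753.94

Let C be the CIF value. C = FCA price + pre-shipment costs + freight + 0.5% × C
C − 0.5% × C = 211016.45 + 832.85 + 8795.87
0.995 × C = 220645.17
C = 220645.17 / 0.995 = 221753.94
Insurance premium = 0.5% × 221753.94 = 1108.77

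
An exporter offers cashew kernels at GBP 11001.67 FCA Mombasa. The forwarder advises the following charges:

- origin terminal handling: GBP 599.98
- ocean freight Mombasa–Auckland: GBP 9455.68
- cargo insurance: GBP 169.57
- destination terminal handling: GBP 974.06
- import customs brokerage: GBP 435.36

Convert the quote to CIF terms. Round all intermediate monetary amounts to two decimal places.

CIF price: GBP 21226.90

Not relevant to the conversion: brokerage, destination terminal — on the buyer under both terms; not part of either seller's price.
From FCA to CIF, the seller additionally bears: origin terminal, freight, insurance.
CIF price = 11001.67 + 599.98 + 9455.68 + 169.57 = 21226.90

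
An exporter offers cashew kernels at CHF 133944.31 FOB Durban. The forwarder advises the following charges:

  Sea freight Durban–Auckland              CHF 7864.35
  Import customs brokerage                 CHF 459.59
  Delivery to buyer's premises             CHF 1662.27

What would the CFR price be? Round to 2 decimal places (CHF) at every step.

CFR price: CHF 141808.66

Not relevant to the conversion: delivery, brokerage — on the buyer under both terms; not part of either seller's price.
From FOB to CFR, the seller additionally bears: freight.
CFR price = 133944.31 + 7864.35 = 141808.66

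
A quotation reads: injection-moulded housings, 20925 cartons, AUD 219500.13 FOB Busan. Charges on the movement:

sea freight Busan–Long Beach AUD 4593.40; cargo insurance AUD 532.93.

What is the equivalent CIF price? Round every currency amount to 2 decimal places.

CIF price: AUD 224626.46

From FOB to CIF, the seller additionally bears: freight, insurance.
CIF price = 219500.13 + 4593.40 + 532.93 = 224626.46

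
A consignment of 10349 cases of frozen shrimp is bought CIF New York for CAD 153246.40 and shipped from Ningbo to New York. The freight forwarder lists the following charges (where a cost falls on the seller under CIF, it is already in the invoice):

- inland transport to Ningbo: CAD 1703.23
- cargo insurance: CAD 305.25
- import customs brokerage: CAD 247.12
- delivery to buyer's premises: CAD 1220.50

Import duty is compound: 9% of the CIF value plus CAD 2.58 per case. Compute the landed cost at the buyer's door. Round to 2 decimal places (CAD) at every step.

CIF: the seller pays costs through ocean freight and marine insurance to the destination port.
Already in the invoice (seller's account under CIF): inland to port, insurance — exclude.
The CIF price already equals the CIF value: 153246.40
Ad valorem component: 153246.40 × 9% = 13792.18
Specific component: 10349 × 2.58 = 26700.42
Import duty = 13792.18 + 26700.42 = 40492.60
Buyer bears: brokerage 247.12 + delivery 1220.50 + duty 40492.60 = 41960.22
Landed cost = invoice 153246.40 + 41960.22 = 195206.62

Total landed cost: CAD 195206.62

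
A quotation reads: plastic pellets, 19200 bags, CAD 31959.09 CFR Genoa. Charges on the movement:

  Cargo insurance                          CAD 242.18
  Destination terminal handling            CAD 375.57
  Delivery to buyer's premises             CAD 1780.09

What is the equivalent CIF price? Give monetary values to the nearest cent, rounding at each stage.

CIF price: CAD 32201.27

Not relevant to the conversion: delivery, destination terminal — on the buyer under both terms; not part of either seller's price.
From CFR to CIF, the seller additionally bears: insurance.
CIF price = 31959.09 + 242.18 = 32201.27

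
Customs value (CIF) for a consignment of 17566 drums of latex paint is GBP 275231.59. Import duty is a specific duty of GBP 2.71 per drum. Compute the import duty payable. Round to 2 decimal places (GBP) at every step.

Import duty = 17566 × 2.71 = 47603.86

Import duty: GBP 47603.86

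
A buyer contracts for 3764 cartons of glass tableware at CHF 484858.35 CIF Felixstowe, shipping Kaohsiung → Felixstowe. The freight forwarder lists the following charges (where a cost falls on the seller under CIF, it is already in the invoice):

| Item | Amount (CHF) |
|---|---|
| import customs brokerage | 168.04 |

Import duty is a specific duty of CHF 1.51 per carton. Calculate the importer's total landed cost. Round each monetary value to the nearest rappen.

CIF: the seller pays costs through ocean freight and marine insurance to the destination port.
The CIF price already equals the CIF value: 484858.35
Import duty = 3764 × 1.51 = 5683.64
Buyer bears: brokerage 168.04 + duty 5683.64 = 5851.68
Landed cost = invoice 484858.35 + 5851.68 = 490710.03

Total landed cost: CHF 490710.03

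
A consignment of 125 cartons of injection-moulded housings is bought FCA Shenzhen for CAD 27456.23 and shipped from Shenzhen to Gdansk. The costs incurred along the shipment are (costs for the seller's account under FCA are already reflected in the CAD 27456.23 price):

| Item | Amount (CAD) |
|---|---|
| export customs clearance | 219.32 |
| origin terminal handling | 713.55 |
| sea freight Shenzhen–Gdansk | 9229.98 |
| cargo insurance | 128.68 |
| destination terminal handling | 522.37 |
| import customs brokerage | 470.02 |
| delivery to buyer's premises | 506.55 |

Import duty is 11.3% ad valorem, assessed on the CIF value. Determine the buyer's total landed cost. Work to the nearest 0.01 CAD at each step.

Total landed cost: CAD 43268.09

FCA: the seller delivers export-cleared goods to the carrier; the buyer bears costs from that point.
Already in the invoice (seller's account under FCA): export clearance — exclude.
CIF value = FCA price + origin terminal + freight + insurance = 27456.23 + 713.55 + 9229.98 + 128.68 = 37528.44
Import duty = 37528.44 × 11.3% = 4240.71
Buyer bears: origin terminal 713.55 + freight 9229.98 + insurance 128.68 + destination terminal 522.37 + brokerage 470.02 + delivery 506.55 + duty 4240.71 = 15811.86
Landed cost = invoice 27456.23 + 15811.86 = 43268.09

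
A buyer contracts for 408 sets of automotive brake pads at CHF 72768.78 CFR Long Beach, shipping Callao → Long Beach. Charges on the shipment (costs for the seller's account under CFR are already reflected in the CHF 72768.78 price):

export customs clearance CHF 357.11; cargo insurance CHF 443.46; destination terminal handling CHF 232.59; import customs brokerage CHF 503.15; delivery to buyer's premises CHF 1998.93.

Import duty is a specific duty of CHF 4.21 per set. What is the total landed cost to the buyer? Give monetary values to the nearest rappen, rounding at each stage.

Total landed cost: CHF 77664.59

CFR: the seller pays costs through ocean freight to the destination port, but not insurance.
Already in the invoice (seller's account under CFR): export clearance — exclude.
CIF value = CFR price + insurance = 72768.78 + 443.46 = 73212.24
Import duty = 408 × 4.21 = 1717.68
Buyer bears: insurance 443.46 + destination terminal 232.59 + brokerage 503.15 + delivery 1998.93 + duty 1717.68 = 4895.81
Landed cost = invoice 72768.78 + 4895.81 = 77664.59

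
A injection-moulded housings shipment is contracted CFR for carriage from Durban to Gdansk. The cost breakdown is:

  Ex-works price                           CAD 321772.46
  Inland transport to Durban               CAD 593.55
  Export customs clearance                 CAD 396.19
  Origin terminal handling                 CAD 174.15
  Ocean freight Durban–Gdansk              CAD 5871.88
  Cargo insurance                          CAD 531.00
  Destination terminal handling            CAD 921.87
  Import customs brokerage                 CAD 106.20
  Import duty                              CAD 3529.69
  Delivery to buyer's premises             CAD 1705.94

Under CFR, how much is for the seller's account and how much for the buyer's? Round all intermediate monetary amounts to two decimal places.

CFR: the seller pays costs through ocean freight to the destination port, but not insurance.
Seller's account: goods 321772.46 + inland to port 593.55 + export clearance 396.19 + origin terminal 174.15 + freight 5871.88 = 328808.23
Buyer's account: insurance 531.00 + destination terminal 921.87 + brokerage 106.20 + duty 3529.69 + delivery 1705.94 = 6794.70

Seller: CAD 328808.23; buyer: CAD 6794.70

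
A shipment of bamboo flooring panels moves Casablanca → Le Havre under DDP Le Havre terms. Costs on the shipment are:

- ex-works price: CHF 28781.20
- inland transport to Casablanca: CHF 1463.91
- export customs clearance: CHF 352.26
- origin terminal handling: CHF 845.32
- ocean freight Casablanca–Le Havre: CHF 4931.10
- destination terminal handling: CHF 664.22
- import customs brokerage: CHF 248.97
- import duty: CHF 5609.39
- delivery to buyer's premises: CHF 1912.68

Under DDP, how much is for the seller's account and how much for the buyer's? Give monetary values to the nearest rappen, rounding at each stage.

DDP: the seller bears all costs including import duty.
Seller's account: goods 28781.20 + inland to port 1463.91 + export clearance 352.26 + origin terminal 845.32 + freight 4931.10 + destination terminal 664.22 + brokerage 248.97 + duty 5609.39 + delivery 1912.68 = 44809.05
Buyer's account: 0.00

Seller: CHF 44809.05; buyer: CHF 0.00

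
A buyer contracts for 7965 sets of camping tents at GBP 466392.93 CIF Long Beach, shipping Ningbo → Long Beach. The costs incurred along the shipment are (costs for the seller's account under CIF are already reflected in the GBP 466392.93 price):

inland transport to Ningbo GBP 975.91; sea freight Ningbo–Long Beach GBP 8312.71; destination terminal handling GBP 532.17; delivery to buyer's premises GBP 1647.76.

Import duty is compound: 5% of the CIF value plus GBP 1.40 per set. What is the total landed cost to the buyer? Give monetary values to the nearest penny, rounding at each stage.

Total landed cost: GBP 503043.51

CIF: the seller pays costs through ocean freight and marine insurance to the destination port.
Already in the invoice (seller's account under CIF): inland to port, freight — exclude.
The CIF price already equals the CIF value: 466392.93
Ad valorem component: 466392.93 × 5% = 23319.65
Specific component: 7965 × 1.40 = 11151.00
Import duty = 23319.65 + 11151.00 = 34470.65
Buyer bears: destination terminal 532.17 + delivery 1647.76 + duty 34470.65 = 36650.58
Landed cost = invoice 466392.93 + 36650.58 = 503043.51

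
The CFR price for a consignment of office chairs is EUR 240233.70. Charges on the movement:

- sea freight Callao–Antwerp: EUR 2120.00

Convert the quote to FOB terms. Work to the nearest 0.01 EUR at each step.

FOB price: EUR 238113.70

From CFR to FOB, the seller no longer bears: freight.
FOB price = 240233.70 − 2120.00 = 238113.70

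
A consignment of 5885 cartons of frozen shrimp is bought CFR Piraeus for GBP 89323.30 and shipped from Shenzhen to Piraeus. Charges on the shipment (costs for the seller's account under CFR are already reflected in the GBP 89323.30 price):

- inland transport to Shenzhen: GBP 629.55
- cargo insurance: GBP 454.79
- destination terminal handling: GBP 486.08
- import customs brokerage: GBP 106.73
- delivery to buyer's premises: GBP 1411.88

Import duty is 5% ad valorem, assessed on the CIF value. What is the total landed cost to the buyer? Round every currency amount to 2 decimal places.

Total landed cost: GBP 96271.68

CFR: the seller pays costs through ocean freight to the destination port, but not insurance.
Already in the invoice (seller's account under CFR): inland to port — exclude.
CIF value = CFR price + insurance = 89323.30 + 454.79 = 89778.09
Import duty = 89778.09 × 5% = 4488.90
Buyer bears: insurance 454.79 + destination terminal 486.08 + brokerage 106.73 + delivery 1411.88 + duty 4488.90 = 6948.38
Landed cost = invoice 89323.30 + 6948.38 = 96271.68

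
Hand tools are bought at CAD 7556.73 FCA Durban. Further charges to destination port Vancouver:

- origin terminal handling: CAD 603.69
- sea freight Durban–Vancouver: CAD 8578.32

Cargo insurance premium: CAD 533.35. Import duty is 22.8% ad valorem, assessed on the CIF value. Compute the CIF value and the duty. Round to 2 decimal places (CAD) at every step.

CIF = FCA price + pre-shipment costs + freight + insurance
CIF = 7556.73 + 603.69 + 8578.32 + 533.35 = 17272.09
Import duty = 17272.09 × 22.8% = 3938.04

CIF value: CAD 17272.09; import duty: CAD 3938.04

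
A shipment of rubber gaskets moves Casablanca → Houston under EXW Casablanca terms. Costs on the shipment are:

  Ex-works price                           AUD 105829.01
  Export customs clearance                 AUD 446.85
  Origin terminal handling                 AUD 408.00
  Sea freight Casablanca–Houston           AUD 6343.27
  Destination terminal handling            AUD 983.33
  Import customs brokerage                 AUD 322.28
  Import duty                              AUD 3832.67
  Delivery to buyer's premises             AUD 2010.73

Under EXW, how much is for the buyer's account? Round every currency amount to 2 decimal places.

EXW: the seller makes goods available at their premises; the buyer bears all onward costs.
Seller's account: goods 105829.01 = 105829.01
Buyer's account: export clearance 446.85 + origin terminal 408.00 + freight 6343.27 + destination terminal 983.33 + brokerage 322.28 + duty 3832.67 + delivery 2010.73 = 14347.13

Buyer's account: AUD 14347.13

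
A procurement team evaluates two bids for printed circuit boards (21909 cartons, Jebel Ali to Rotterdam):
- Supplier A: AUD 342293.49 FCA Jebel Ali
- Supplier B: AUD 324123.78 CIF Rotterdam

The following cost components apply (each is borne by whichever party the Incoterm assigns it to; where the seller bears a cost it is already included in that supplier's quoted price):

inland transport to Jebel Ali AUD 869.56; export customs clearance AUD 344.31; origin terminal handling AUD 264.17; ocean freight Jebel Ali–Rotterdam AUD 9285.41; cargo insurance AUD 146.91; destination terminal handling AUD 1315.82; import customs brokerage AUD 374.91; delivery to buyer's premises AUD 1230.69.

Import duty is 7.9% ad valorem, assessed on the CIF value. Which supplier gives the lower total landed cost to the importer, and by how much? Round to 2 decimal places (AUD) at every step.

Supplier A (FCA):
CIF value = FCA price + origin terminal + freight + insurance = 342293.49 + 264.17 + 9285.41 + 146.91 = 351989.98
Import duty = 351989.98 × 7.9% = 27807.21
Buyer bears (A): 264.17 + 9285.41 + 146.91 + 1315.82 + 374.91 + 1230.69 = 12617.91
Landed cost (A) = invoice 342293.49 + 12617.91 + duty 27807.21 = 382718.61
Supplier B (CIF):
The CIF price already equals the CIF value: 324123.78
Import duty = 324123.78 × 7.9% = 25605.78
Buyer bears (B): 1315.82 + 374.91 + 1230.69 = 2921.42
Landed cost (B) = invoice 324123.78 + 2921.42 + duty 25605.78 = 352650.98
Difference = |382718.61 − 352650.98| = 30067.63

Supplier B is cheaper by AUD 30067.63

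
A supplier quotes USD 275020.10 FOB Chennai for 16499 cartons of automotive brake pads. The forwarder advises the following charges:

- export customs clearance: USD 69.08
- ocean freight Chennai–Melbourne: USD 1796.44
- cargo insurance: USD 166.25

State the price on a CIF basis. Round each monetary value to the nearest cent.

Not relevant to the conversion: export clearance — on the seller under both FOB and CIF; already in the FOB price and stays in the CIF price.
From FOB to CIF, the seller additionally bears: freight, insurance.
CIF price = 275020.10 + 1796.44 + 166.25 = 276982.79

CIF price: USD 276982.79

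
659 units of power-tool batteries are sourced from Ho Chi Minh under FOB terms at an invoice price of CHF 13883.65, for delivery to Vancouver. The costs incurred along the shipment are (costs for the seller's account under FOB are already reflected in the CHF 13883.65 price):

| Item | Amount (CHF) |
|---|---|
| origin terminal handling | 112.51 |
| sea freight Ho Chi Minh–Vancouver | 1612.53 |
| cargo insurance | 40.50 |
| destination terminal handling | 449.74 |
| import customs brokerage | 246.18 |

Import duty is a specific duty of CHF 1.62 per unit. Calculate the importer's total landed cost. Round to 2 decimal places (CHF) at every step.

Total landed cost: CHF 17300.18

FOB: the seller bears costs until goods are on board at the origin port; the buyer bears freight, insurance and all costs thereafter.
Already in the invoice (seller's account under FOB): origin terminal — exclude.
CIF value = FOB price + freight + insurance = 13883.65 + 1612.53 + 40.50 = 15536.68
Import duty = 659 × 1.62 = 1067.58
Buyer bears: freight 1612.53 + insurance 40.50 + destination terminal 449.74 + brokerage 246.18 + duty 1067.58 = 3416.53
Landed cost = invoice 13883.65 + 3416.53 = 17300.18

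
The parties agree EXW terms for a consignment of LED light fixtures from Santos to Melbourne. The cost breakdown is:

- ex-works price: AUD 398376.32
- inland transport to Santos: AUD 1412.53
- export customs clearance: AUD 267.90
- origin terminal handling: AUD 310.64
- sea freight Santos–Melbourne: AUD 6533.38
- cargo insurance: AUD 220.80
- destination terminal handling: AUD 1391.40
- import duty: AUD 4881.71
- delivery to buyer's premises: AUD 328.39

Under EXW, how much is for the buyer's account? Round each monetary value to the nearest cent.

EXW: the seller makes goods available at their premises; the buyer bears all onward costs.
Seller's account: goods 398376.32 = 398376.32
Buyer's account: inland to port 1412.53 + export clearance 267.90 + origin terminal 310.64 + freight 6533.38 + insurance 220.80 + destination terminal 1391.40 + duty 4881.71 + delivery 328.39 = 15346.75

Buyer's account: AUD 15346.75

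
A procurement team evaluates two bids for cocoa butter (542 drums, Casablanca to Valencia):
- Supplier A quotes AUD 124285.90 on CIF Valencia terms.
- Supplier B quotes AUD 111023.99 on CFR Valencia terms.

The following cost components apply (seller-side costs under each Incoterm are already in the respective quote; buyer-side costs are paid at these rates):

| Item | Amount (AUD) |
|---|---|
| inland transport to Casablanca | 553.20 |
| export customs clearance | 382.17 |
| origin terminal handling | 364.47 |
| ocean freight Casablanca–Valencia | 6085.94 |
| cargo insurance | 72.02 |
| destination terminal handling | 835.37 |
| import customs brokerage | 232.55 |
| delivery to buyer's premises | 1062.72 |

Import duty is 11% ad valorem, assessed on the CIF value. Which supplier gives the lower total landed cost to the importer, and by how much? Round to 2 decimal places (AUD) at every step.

Supplier B is cheaper by AUD 14640.78

Supplier A (CIF):
The CIF price already equals the CIF value: 124285.90
Import duty = 124285.90 × 11% = 13671.45
Buyer bears (A): 835.37 + 232.55 + 1062.72 = 2130.64
Landed cost (A) = invoice 124285.90 + 2130.64 + duty 13671.45 = 140087.99
Supplier B (CFR):
CIF value = CFR price + insurance = 111023.99 + 72.02 = 111096.01
Import duty = 111096.01 × 11% = 12220.56
Buyer bears (B): 72.02 + 835.37 + 232.55 + 1062.72 = 2202.66
Landed cost (B) = invoice 111023.99 + 2202.66 + duty 12220.56 = 125447.21
Difference = |140087.99 − 125447.21| = 14640.78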